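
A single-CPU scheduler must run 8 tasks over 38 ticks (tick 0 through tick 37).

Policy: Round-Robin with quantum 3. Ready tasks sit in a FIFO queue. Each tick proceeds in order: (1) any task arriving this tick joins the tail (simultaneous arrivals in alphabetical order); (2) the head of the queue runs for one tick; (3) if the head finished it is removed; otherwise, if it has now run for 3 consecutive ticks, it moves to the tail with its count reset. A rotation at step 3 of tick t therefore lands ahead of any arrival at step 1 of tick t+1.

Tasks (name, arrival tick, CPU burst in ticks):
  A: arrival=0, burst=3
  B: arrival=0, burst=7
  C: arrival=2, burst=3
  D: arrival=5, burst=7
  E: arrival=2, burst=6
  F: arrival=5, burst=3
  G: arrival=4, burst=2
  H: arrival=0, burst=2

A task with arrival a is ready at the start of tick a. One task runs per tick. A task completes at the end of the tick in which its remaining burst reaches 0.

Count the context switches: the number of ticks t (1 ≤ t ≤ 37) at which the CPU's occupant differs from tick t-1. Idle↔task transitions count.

t=0: queue=[A,B,H] q_used=0 → run A
t=1: queue=[A,B,H] q_used=1 → run A
t=2: queue=[A,B,H,C,E] q_used=2 → run A
t=3: queue=[B,H,C,E] q_used=0 → run B
t=4: queue=[B,H,C,E,G] q_used=1 → run B
t=5: queue=[B,H,C,E,G,D,F] q_used=2 → run B
t=6: queue=[H,C,E,G,D,F,B] q_used=0 → run H
t=7: queue=[H,C,E,G,D,F,B] q_used=1 → run H
t=8: queue=[C,E,G,D,F,B] q_used=0 → run C
t=9: queue=[C,E,G,D,F,B] q_used=1 → run C
t=10: queue=[C,E,G,D,F,B] q_used=2 → run C
t=11: queue=[E,G,D,F,B] q_used=0 → run E
t=12: queue=[E,G,D,F,B] q_used=1 → run E
t=13: queue=[E,G,D,F,B] q_used=2 → run E
t=14: queue=[G,D,F,B,E] q_used=0 → run G
t=15: queue=[G,D,F,B,E] q_used=1 → run G
t=16: queue=[D,F,B,E] q_used=0 → run D
t=17: queue=[D,F,B,E] q_used=1 → run D
t=18: queue=[D,F,B,E] q_used=2 → run D
t=19: queue=[F,B,E,D] q_used=0 → run F
t=20: queue=[F,B,E,D] q_used=1 → run F
t=21: queue=[F,B,E,D] q_used=2 → run F
t=22: queue=[B,E,D] q_used=0 → run B
t=23: queue=[B,E,D] q_used=1 → run B
t=24: queue=[B,E,D] q_used=2 → run B
t=25: queue=[E,D,B] q_used=0 → run E
t=26: queue=[E,D,B] q_used=1 → run E
t=27: queue=[E,D,B] q_used=2 → run E
t=28: queue=[D,B] q_used=0 → run D
t=29: queue=[D,B] q_used=1 → run D
t=30: queue=[D,B] q_used=2 → run D
t=31: queue=[B,D] q_used=0 → run B
t=32: queue=[D] q_used=0 → run D
t=33: (idle)
t=34: (idle)
t=35: (idle)
t=36: (idle)
t=37: (idle)

context switches = 13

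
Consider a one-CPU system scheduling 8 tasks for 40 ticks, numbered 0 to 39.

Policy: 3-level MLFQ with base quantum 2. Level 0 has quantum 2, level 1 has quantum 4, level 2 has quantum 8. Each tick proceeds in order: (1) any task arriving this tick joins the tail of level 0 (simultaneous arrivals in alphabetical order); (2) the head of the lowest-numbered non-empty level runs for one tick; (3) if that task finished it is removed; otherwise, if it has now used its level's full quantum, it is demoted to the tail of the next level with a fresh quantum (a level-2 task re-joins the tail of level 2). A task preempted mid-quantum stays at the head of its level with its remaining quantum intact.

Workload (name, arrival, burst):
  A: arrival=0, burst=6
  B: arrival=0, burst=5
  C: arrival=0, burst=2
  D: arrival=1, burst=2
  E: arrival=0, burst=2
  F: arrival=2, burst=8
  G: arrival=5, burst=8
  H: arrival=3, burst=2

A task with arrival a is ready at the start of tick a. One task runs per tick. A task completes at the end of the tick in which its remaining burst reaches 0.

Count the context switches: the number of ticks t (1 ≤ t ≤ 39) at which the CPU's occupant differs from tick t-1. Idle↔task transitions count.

context switches = 14

t=0: L0/L1/L2 = ABCE/-/- → run A
t=1: L0/L1/L2 = ABCED/-/- → run A
t=2: L0/L1/L2 = BCEDF/A/- → run B
t=3: L0/L1/L2 = BCEDFH/A/- → run B
t=4: L0/L1/L2 = CEDFH/AB/- → run C
t=5: L0/L1/L2 = CEDFHG/AB/- → run C
t=6: L0/L1/L2 = EDFHG/AB/- → run E
t=7: L0/L1/L2 = EDFHG/AB/- → run E
t=8: L0/L1/L2 = DFHG/AB/- → run D
t=9: L0/L1/L2 = DFHG/AB/- → run D
t=10: L0/L1/L2 = FHG/AB/- → run F
t=11: L0/L1/L2 = FHG/AB/- → run F
t=12: L0/L1/L2 = HG/ABF/- → run H
t=13: L0/L1/L2 = HG/ABF/- → run H
t=14: L0/L1/L2 = G/ABF/- → run G
t=15: L0/L1/L2 = G/ABF/- → run G
t=16: L0/L1/L2 = -/ABFG/- → run A
t=17: L0/L1/L2 = -/ABFG/- → run A
t=18: L0/L1/L2 = -/ABFG/- → run A
t=19: L0/L1/L2 = -/ABFG/- → run A
t=20: L0/L1/L2 = -/BFG/- → run B
t=21: L0/L1/L2 = -/BFG/- → run B
t=22: L0/L1/L2 = -/BFG/- → run B
t=23: L0/L1/L2 = -/FG/- → run F
t=24: L0/L1/L2 = -/FG/- → run F
t=25: L0/L1/L2 = -/FG/- → run F
t=26: L0/L1/L2 = -/FG/- → run F
t=27: L0/L1/L2 = -/G/F → run G
t=28: L0/L1/L2 = -/G/F → run G
t=29: L0/L1/L2 = -/G/F → run G
t=30: L0/L1/L2 = -/G/F → run G
t=31: L0/L1/L2 = -/-/FG → run F
t=32: L0/L1/L2 = -/-/FG → run F
t=33: L0/L1/L2 = -/-/G → run G
t=34: L0/L1/L2 = -/-/G → run G
t=35: (idle)
t=36: (idle)
t=37: (idle)
t=38: (idle)
t=39: (idle)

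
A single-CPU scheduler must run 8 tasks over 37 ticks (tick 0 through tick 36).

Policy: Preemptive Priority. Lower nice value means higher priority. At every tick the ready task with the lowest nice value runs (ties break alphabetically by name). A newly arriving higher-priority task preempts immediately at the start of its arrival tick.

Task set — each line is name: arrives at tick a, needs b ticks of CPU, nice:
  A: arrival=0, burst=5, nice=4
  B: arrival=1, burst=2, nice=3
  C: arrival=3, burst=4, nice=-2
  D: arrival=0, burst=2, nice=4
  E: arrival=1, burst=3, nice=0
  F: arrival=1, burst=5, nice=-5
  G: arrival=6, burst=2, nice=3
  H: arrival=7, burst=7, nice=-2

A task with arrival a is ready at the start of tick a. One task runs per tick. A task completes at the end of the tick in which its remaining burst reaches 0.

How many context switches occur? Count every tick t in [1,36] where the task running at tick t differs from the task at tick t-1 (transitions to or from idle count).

context switches = 9

t=0: ready={A,D} → run A
t=1: ready={A,B,D,E,F} → run F
t=2: ready={A,B,D,E,F} → run F
t=3: ready={A,B,C,D,E,F} → run F
t=4: ready={A,B,C,D,E,F} → run F
t=5: ready={A,B,C,D,E,F} → run F
t=6: ready={A,B,C,D,E,G} → run C
t=7: ready={A,B,C,D,E,G,H} → run C
t=8: ready={A,B,C,D,E,G,H} → run C
t=9: ready={A,B,C,D,E,G,H} → run C
t=10: ready={A,B,D,E,G,H} → run H
t=11: ready={A,B,D,E,G,H} → run H
t=12: ready={A,B,D,E,G,H} → run H
t=13: ready={A,B,D,E,G,H} → run H
t=14: ready={A,B,D,E,G,H} → run H
t=15: ready={A,B,D,E,G,H} → run H
t=16: ready={A,B,D,E,G,H} → run H
t=17: ready={A,B,D,E,G} → run E
t=18: ready={A,B,D,E,G} → run E
t=19: ready={A,B,D,E,G} → run E
t=20: ready={A,B,D,G} → run B
t=21: ready={A,B,D,G} → run B
t=22: ready={A,D,G} → run G
t=23: ready={A,D,G} → run G
t=24: ready={A,D} → run A
t=25: ready={A,D} → run A
t=26: ready={A,D} → run A
t=27: ready={A,D} → run A
t=28: ready={D} → run D
t=29: ready={D} → run D
t=30: (idle)
t=31: (idle)
t=32: (idle)
t=33: (idle)
t=34: (idle)
t=35: (idle)
t=36: (idle)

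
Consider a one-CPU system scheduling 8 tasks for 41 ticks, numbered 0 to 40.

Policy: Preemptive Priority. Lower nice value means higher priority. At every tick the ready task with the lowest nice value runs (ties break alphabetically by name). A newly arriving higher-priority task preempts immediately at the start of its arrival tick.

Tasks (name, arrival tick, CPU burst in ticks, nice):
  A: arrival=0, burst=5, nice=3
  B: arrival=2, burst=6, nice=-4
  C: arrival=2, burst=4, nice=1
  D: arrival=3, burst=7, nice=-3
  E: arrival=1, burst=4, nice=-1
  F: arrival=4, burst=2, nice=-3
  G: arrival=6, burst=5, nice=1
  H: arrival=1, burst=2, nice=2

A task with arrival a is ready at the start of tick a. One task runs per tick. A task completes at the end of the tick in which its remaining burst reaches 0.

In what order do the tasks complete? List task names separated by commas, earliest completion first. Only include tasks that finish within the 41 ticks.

t=0: ready={A} → run A
t=1: ready={A,E,H} → run E
t=2: ready={A,B,C,E,H} → run B
t=3: ready={A,B,C,D,E,H} → run B
t=4: ready={A,B,C,D,E,F,H} → run B
t=5: ready={A,B,C,D,E,F,H} → run B
t=6: ready={A,B,C,D,E,F,G,H} → run B
t=7: ready={A,B,C,D,E,F,G,H} → run B
t=8: ready={A,C,D,E,F,G,H} → run D
t=9: ready={A,C,D,E,F,G,H} → run D
t=10: ready={A,C,D,E,F,G,H} → run D
t=11: ready={A,C,D,E,F,G,H} → run D
t=12: ready={A,C,D,E,F,G,H} → run D
t=13: ready={A,C,D,E,F,G,H} → run D
t=14: ready={A,C,D,E,F,G,H} → run D
t=15: ready={A,C,E,F,G,H} → run F
t=16: ready={A,C,E,F,G,H} → run F
t=17: ready={A,C,E,G,H} → run E
t=18: ready={A,C,E,G,H} → run E
t=19: ready={A,C,E,G,H} → run E
t=20: ready={A,C,G,H} → run C
t=21: ready={A,C,G,H} → run C
t=22: ready={A,C,G,H} → run C
t=23: ready={A,C,G,H} → run C
t=24: ready={A,G,H} → run G
t=25: ready={A,G,H} → run G
t=26: ready={A,G,H} → run G
t=27: ready={A,G,H} → run G
t=28: ready={A,G,H} → run G
t=29: ready={A,H} → run H
t=30: ready={A,H} → run H
t=31: ready={A} → run A
t=32: ready={A} → run A
t=33: ready={A} → run A
t=34: ready={A} → run A
t=35: (idle)
t=36: (idle)
t=37: (idle)
t=38: (idle)
t=39: (idle)
t=40: (idle)

completion order = B, D, F, E, C, G, H, A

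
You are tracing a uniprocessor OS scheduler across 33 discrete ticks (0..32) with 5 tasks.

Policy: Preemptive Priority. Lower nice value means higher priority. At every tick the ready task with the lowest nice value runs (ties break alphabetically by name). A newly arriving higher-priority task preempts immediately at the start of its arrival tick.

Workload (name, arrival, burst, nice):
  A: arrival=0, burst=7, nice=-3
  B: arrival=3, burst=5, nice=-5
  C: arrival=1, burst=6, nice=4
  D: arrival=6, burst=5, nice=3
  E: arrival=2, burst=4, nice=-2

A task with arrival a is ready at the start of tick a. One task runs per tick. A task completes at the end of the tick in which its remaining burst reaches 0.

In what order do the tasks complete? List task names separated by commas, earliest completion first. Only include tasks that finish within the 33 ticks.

completion order = B, A, E, D, C

t=0: ready={A} → run A
t=1: ready={A,C} → run A
t=2: ready={A,C,E} → run A
t=3: ready={A,B,C,E} → run B
t=4: ready={A,B,C,E} → run B
t=5: ready={A,B,C,E} → run B
t=6: ready={A,B,C,D,E} → run B
t=7: ready={A,B,C,D,E} → run B
t=8: ready={A,C,D,E} → run A
t=9: ready={A,C,D,E} → run A
t=10: ready={A,C,D,E} → run A
t=11: ready={A,C,D,E} → run A
t=12: ready={C,D,E} → run E
t=13: ready={C,D,E} → run E
t=14: ready={C,D,E} → run E
t=15: ready={C,D,E} → run E
t=16: ready={C,D} → run D
t=17: ready={C,D} → run D
t=18: ready={C,D} → run D
t=19: ready={C,D} → run D
t=20: ready={C,D} → run D
t=21: ready={C} → run C
t=22: ready={C} → run C
t=23: ready={C} → run C
t=24: ready={C} → run C
t=25: ready={C} → run C
t=26: ready={C} → run C
t=27: (idle)
t=28: (idle)
t=29: (idle)
t=30: (idle)
t=31: (idle)
t=32: (idle)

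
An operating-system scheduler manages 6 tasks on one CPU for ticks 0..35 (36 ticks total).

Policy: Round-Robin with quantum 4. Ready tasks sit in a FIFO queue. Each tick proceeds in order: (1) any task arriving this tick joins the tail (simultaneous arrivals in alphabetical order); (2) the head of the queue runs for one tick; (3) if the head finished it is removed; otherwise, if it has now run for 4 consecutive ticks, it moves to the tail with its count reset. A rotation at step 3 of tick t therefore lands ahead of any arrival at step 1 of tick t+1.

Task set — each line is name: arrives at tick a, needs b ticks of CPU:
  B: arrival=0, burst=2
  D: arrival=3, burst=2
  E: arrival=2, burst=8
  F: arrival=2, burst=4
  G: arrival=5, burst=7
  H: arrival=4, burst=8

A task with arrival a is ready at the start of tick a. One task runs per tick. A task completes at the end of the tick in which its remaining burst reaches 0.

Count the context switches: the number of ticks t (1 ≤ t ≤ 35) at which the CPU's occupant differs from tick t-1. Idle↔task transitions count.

t=0: queue=[B] q_used=0 → run B
t=1: queue=[B] q_used=1 → run B
t=2: queue=[E,F] q_used=0 → run E
t=3: queue=[E,F,D] q_used=1 → run E
t=4: queue=[E,F,D,H] q_used=2 → run E
t=5: queue=[E,F,D,H,G] q_used=3 → run E
t=6: queue=[F,D,H,G,E] q_used=0 → run F
t=7: queue=[F,D,H,G,E] q_used=1 → run F
t=8: queue=[F,D,H,G,E] q_used=2 → run F
t=9: queue=[F,D,H,G,E] q_used=3 → run F
t=10: queue=[D,H,G,E] q_used=0 → run D
t=11: queue=[D,H,G,E] q_used=1 → run D
t=12: queue=[H,G,E] q_used=0 → run H
t=13: queue=[H,G,E] q_used=1 → run H
t=14: queue=[H,G,E] q_used=2 → run H
t=15: queue=[H,G,E] q_used=3 → run H
t=16: queue=[G,E,H] q_used=0 → run G
t=17: queue=[G,E,H] q_used=1 → run G
t=18: queue=[G,E,H] q_used=2 → run G
t=19: queue=[G,E,H] q_used=3 → run G
t=20: queue=[E,H,G] q_used=0 → run E
t=21: queue=[E,H,G] q_used=1 → run E
t=22: queue=[E,H,G] q_used=2 → run E
t=23: queue=[E,H,G] q_used=3 → run E
t=24: queue=[H,G] q_used=0 → run H
t=25: queue=[H,G] q_used=1 → run H
t=26: queue=[H,G] q_used=2 → run H
t=27: queue=[H,G] q_used=3 → run H
t=28: queue=[G] q_used=0 → run G
t=29: queue=[G] q_used=1 → run G
t=30: queue=[G] q_used=2 → run G
t=31: (idle)
t=32: (idle)
t=33: (idle)
t=34: (idle)
t=35: (idle)

context switches = 9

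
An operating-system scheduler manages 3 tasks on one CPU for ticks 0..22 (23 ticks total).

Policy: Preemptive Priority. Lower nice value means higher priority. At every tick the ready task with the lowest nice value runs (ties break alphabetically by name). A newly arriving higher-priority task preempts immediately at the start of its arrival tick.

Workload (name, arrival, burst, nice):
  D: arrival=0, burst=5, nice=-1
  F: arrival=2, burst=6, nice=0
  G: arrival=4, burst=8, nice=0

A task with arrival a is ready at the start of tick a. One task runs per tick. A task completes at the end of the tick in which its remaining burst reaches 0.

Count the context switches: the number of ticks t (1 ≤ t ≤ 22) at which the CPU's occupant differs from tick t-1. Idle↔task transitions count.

t=0: ready={D} → run D
t=1: ready={D} → run D
t=2: ready={D,F} → run D
t=3: ready={D,F} → run D
t=4: ready={D,F,G} → run D
t=5: ready={F,G} → run F
t=6: ready={F,G} → run F
t=7: ready={F,G} → run F
t=8: ready={F,G} → run F
t=9: ready={F,G} → run F
t=10: ready={F,G} → run F
t=11: ready={G} → run G
t=12: ready={G} → run G
t=13: ready={G} → run G
t=14: ready={G} → run G
t=15: ready={G} → run G
t=16: ready={G} → run G
t=17: ready={G} → run G
t=18: ready={G} → run G
t=19: (idle)
t=20: (idle)
t=21: (idle)
t=22: (idle)

context switches = 3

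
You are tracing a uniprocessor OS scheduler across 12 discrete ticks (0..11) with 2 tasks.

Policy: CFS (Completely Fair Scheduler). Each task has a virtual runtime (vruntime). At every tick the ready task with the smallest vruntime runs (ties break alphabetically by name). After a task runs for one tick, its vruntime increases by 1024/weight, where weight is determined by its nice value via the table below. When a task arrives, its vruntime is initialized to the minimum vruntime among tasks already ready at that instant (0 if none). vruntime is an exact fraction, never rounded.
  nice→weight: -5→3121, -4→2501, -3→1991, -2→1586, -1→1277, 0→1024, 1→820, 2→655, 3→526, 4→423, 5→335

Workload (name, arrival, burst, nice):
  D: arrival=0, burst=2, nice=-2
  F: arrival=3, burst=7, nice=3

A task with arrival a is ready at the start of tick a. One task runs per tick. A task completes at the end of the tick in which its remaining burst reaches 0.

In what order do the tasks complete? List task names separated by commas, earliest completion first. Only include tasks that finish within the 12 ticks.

completion order = D, F

t=0: vr[D=0] → run D
t=1: vr[D=512/793] → run D
t=2: (idle)
t=3: vr[F=0] → run F
t=4: vr[F=512/263] → run F
t=5: vr[F=1024/263] → run F
t=6: vr[F=1536/263] → run F
t=7: vr[F=2048/263] → run F
t=8: vr[F=2560/263] → run F
t=9: vr[F=3072/263] → run F
t=10: (idle)
t=11: (idle)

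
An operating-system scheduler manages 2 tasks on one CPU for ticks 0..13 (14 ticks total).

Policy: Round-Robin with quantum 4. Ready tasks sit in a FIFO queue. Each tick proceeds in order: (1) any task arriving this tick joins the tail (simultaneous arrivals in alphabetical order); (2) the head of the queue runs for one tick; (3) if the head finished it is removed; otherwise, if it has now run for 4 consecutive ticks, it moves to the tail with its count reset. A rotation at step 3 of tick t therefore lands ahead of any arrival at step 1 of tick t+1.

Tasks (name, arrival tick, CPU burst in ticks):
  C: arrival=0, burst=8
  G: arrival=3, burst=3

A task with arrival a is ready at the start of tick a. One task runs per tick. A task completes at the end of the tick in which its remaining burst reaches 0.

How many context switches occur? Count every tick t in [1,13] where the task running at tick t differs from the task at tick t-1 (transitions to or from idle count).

context switches = 3

t=0: queue=[C] q_used=0 → run C
t=1: queue=[C] q_used=1 → run C
t=2: queue=[C] q_used=2 → run C
t=3: queue=[C,G] q_used=3 → run C
t=4: queue=[G,C] q_used=0 → run G
t=5: queue=[G,C] q_used=1 → run G
t=6: queue=[G,C] q_used=2 → run G
t=7: queue=[C] q_used=0 → run C
t=8: queue=[C] q_used=1 → run C
t=9: queue=[C] q_used=2 → run C
t=10: queue=[C] q_used=3 → run C
t=11: (idle)
t=12: (idle)
t=13: (idle)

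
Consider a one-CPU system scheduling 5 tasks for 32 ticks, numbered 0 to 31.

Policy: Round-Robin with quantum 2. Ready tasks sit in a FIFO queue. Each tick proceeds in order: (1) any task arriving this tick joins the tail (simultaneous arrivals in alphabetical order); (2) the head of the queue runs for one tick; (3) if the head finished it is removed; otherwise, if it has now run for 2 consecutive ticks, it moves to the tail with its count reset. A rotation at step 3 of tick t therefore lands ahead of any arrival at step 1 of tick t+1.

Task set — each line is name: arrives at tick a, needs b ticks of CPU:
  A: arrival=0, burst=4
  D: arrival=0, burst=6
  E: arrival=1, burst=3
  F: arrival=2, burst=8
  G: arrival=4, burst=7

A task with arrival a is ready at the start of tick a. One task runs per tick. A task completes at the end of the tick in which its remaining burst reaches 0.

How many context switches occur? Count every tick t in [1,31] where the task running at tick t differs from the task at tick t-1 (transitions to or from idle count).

t=0: queue=[A,D] q_used=0 → run A
t=1: queue=[A,D,E] q_used=1 → run A
t=2: queue=[D,E,A,F] q_used=0 → run D
t=3: queue=[D,E,A,F] q_used=1 → run D
t=4: queue=[E,A,F,D,G] q_used=0 → run E
t=5: queue=[E,A,F,D,G] q_used=1 → run E
t=6: queue=[A,F,D,G,E] q_used=0 → run A
t=7: queue=[A,F,D,G,E] q_used=1 → run A
t=8: queue=[F,D,G,E] q_used=0 → run F
t=9: queue=[F,D,G,E] q_used=1 → run F
t=10: queue=[D,G,E,F] q_used=0 → run D
t=11: queue=[D,G,E,F] q_used=1 → run D
t=12: queue=[G,E,F,D] q_used=0 → run G
t=13: queue=[G,E,F,D] q_used=1 → run G
t=14: queue=[E,F,D,G] q_used=0 → run E
t=15: queue=[F,D,G] q_used=0 → run F
t=16: queue=[F,D,G] q_used=1 → run F
t=17: queue=[D,G,F] q_used=0 → run D
t=18: queue=[D,G,F] q_used=1 → run D
t=19: queue=[G,F] q_used=0 → run G
t=20: queue=[G,F] q_used=1 → run G
t=21: queue=[F,G] q_used=0 → run F
t=22: queue=[F,G] q_used=1 → run F
t=23: queue=[G,F] q_used=0 → run G
t=24: queue=[G,F] q_used=1 → run G
t=25: queue=[F,G] q_used=0 → run F
t=26: queue=[F,G] q_used=1 → run F
t=27: queue=[G] q_used=0 → run G
t=28: (idle)
t=29: (idle)
t=30: (idle)
t=31: (idle)

context switches = 15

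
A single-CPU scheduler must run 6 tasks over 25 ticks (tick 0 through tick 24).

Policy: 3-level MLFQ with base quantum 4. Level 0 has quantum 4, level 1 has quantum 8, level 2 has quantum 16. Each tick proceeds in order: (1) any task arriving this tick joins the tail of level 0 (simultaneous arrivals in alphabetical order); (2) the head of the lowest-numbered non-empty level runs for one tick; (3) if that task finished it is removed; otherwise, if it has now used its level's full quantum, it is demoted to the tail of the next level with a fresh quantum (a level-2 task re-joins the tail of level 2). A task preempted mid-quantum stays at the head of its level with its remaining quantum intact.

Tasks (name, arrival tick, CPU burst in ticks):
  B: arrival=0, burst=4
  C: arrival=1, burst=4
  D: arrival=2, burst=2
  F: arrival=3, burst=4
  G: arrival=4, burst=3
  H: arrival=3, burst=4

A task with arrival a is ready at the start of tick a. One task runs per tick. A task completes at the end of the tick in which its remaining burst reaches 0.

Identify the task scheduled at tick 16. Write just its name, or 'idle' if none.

running at tick 16 = H

t=0: L0/L1/L2 = B/-/- → run B
t=1: L0/L1/L2 = BC/-/- → run B
t=2: L0/L1/L2 = BCD/-/- → run B
t=3: L0/L1/L2 = BCDFH/-/- → run B
t=4: L0/L1/L2 = CDFHG/-/- → run C
t=5: L0/L1/L2 = CDFHG/-/- → run C
t=6: L0/L1/L2 = CDFHG/-/- → run C
t=7: L0/L1/L2 = CDFHG/-/- → run C
t=8: L0/L1/L2 = DFHG/-/- → run D
t=9: L0/L1/L2 = DFHG/-/- → run D
t=10: L0/L1/L2 = FHG/-/- → run F
t=11: L0/L1/L2 = FHG/-/- → run F
t=12: L0/L1/L2 = FHG/-/- → run F
t=13: L0/L1/L2 = FHG/-/- → run F
t=14: L0/L1/L2 = HG/-/- → run H
t=15: L0/L1/L2 = HG/-/- → run H
t=16: L0/L1/L2 = HG/-/- → run H
t=17: L0/L1/L2 = HG/-/- → run H
t=18: L0/L1/L2 = G/-/- → run G
t=19: L0/L1/L2 = G/-/- → run G
t=20: L0/L1/L2 = G/-/- → run G
t=21: (idle)
t=22: (idle)
t=23: (idle)
t=24: (idle)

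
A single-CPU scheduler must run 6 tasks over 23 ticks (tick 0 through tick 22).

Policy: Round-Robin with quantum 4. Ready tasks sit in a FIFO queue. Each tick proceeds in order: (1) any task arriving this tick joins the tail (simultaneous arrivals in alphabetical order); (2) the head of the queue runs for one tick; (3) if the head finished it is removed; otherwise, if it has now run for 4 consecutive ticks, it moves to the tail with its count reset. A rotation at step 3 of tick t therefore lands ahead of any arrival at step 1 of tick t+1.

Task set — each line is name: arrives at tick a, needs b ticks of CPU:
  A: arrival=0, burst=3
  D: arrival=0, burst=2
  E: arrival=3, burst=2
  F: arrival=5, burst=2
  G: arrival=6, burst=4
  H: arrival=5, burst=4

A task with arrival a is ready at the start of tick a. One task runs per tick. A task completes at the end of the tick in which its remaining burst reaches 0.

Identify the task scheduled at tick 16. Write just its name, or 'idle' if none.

t=0: queue=[A,D] q_used=0 → run A
t=1: queue=[A,D] q_used=1 → run A
t=2: queue=[A,D] q_used=2 → run A
t=3: queue=[D,E] q_used=0 → run D
t=4: queue=[D,E] q_used=1 → run D
t=5: queue=[E,F,H] q_used=0 → run E
t=6: queue=[E,F,H,G] q_used=1 → run E
t=7: queue=[F,H,G] q_used=0 → run F
t=8: queue=[F,H,G] q_used=1 → run F
t=9: queue=[H,G] q_used=0 → run H
t=10: queue=[H,G] q_used=1 → run H
t=11: queue=[H,G] q_used=2 → run H
t=12: queue=[H,G] q_used=3 → run H
t=13: queue=[G] q_used=0 → run G
t=14: queue=[G] q_used=1 → run G
t=15: queue=[G] q_used=2 → run G
t=16: queue=[G] q_used=3 → run G
t=17: (idle)
t=18: (idle)
t=19: (idle)
t=20: (idle)
t=21: (idle)
t=22: (idle)

running at tick 16 = G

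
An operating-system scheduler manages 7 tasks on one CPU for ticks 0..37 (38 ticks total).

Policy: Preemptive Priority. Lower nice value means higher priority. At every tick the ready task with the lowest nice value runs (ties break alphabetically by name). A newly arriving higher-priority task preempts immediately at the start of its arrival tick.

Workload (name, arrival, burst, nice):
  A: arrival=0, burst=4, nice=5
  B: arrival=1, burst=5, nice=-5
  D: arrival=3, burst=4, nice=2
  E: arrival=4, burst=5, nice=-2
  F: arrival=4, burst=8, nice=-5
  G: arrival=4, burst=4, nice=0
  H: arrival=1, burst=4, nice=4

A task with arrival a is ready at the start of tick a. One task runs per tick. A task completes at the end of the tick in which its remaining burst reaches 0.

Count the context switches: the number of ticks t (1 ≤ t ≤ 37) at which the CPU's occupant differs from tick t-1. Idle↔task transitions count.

context switches = 8

t=0: ready={A} → run A
t=1: ready={A,B,H} → run B
t=2: ready={A,B,H} → run B
t=3: ready={A,B,D,H} → run B
t=4: ready={A,B,D,E,F,G,H} → run B
t=5: ready={A,B,D,E,F,G,H} → run B
t=6: ready={A,D,E,F,G,H} → run F
t=7: ready={A,D,E,F,G,H} → run F
t=8: ready={A,D,E,F,G,H} → run F
t=9: ready={A,D,E,F,G,H} → run F
t=10: ready={A,D,E,F,G,H} → run F
t=11: ready={A,D,E,F,G,H} → run F
t=12: ready={A,D,E,F,G,H} → run F
t=13: ready={A,D,E,F,G,H} → run F
t=14: ready={A,D,E,G,H} → run E
t=15: ready={A,D,E,G,H} → run E
t=16: ready={A,D,E,G,H} → run E
t=17: ready={A,D,E,G,H} → run E
t=18: ready={A,D,E,G,H} → run E
t=19: ready={A,D,G,H} → run G
t=20: ready={A,D,G,H} → run G
t=21: ready={A,D,G,H} → run G
t=22: ready={A,D,G,H} → run G
t=23: ready={A,D,H} → run D
t=24: ready={A,D,H} → run D
t=25: ready={A,D,H} → run D
t=26: ready={A,D,H} → run D
t=27: ready={A,H} → run H
t=28: ready={A,H} → run H
t=29: ready={A,H} → run H
t=30: ready={A,H} → run H
t=31: ready={A} → run A
t=32: ready={A} → run A
t=33: ready={A} → run A
t=34: (idle)
t=35: (idle)
t=36: (idle)
t=37: (idle)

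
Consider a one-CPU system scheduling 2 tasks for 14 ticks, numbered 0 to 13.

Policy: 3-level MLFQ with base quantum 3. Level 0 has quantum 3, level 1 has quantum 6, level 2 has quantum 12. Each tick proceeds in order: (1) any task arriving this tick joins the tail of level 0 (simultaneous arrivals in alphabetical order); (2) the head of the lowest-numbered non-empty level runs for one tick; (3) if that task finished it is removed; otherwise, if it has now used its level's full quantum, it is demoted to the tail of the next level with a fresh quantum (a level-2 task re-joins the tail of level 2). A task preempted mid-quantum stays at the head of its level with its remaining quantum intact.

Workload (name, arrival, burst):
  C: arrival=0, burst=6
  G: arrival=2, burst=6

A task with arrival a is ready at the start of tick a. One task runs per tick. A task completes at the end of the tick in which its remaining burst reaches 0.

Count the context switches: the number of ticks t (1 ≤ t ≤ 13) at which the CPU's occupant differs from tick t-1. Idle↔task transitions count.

context switches = 4

t=0: L0/L1/L2 = C/-/- → run C
t=1: L0/L1/L2 = C/-/- → run C
t=2: L0/L1/L2 = CG/-/- → run C
t=3: L0/L1/L2 = G/C/- → run G
t=4: L0/L1/L2 = G/C/- → run G
t=5: L0/L1/L2 = G/C/- → run G
t=6: L0/L1/L2 = -/CG/- → run C
t=7: L0/L1/L2 = -/CG/- → run C
t=8: L0/L1/L2 = -/CG/- → run C
t=9: L0/L1/L2 = -/G/- → run G
t=10: L0/L1/L2 = -/G/- → run G
t=11: L0/L1/L2 = -/G/- → run G
t=12: (idle)
t=13: (idle)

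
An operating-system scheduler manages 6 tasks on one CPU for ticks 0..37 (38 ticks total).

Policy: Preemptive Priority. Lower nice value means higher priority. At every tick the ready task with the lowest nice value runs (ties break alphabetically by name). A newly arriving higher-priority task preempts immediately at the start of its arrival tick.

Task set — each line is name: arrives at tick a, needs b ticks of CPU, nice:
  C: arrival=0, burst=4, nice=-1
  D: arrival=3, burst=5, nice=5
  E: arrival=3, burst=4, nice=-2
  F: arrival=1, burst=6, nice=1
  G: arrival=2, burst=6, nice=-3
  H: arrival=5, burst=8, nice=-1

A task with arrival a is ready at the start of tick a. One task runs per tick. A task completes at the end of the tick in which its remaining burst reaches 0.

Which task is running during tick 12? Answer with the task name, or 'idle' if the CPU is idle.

t=0: ready={C} → run C
t=1: ready={C,F} → run C
t=2: ready={C,F,G} → run G
t=3: ready={C,D,E,F,G} → run G
t=4: ready={C,D,E,F,G} → run G
t=5: ready={C,D,E,F,G,H} → run G
t=6: ready={C,D,E,F,G,H} → run G
t=7: ready={C,D,E,F,G,H} → run G
t=8: ready={C,D,E,F,H} → run E
t=9: ready={C,D,E,F,H} → run E
t=10: ready={C,D,E,F,H} → run E
t=11: ready={C,D,E,F,H} → run E
t=12: ready={C,D,F,H} → run C
t=13: ready={C,D,F,H} → run C
t=14: ready={D,F,H} → run H
t=15: ready={D,F,H} → run H
t=16: ready={D,F,H} → run H
t=17: ready={D,F,H} → run H
t=18: ready={D,F,H} → run H
t=19: ready={D,F,H} → run H
t=20: ready={D,F,H} → run H
t=21: ready={D,F,H} → run H
t=22: ready={D,F} → run F
t=23: ready={D,F} → run F
t=24: ready={D,F} → run F
t=25: ready={D,F} → run F
t=26: ready={D,F} → run F
t=27: ready={D,F} → run F
t=28: ready={D} → run D
t=29: ready={D} → run D
t=30: ready={D} → run D
t=31: ready={D} → run D
t=32: ready={D} → run D
t=33: (idle)
t=34: (idle)
t=35: (idle)
t=36: (idle)
t=37: (idle)

running at tick 12 = C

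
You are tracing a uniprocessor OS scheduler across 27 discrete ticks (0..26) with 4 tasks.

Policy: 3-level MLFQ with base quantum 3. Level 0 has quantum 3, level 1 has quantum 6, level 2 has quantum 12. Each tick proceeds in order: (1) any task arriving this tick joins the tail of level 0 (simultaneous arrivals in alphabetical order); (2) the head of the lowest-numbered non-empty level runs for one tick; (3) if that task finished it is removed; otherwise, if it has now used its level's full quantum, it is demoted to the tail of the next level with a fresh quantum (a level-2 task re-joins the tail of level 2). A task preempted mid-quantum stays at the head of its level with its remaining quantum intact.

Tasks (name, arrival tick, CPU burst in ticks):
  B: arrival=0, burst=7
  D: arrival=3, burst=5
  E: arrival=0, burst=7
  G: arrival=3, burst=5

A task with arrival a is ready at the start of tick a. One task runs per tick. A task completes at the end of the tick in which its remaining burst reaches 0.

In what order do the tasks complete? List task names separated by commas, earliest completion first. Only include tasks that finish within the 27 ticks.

t=0: L0/L1/L2 = BE/-/- → run B
t=1: L0/L1/L2 = BE/-/- → run B
t=2: L0/L1/L2 = BE/-/- → run B
t=3: L0/L1/L2 = EDG/B/- → run E
t=4: L0/L1/L2 = EDG/B/- → run E
t=5: L0/L1/L2 = EDG/B/- → run E
t=6: L0/L1/L2 = DG/BE/- → run D
t=7: L0/L1/L2 = DG/BE/- → run D
t=8: L0/L1/L2 = DG/BE/- → run D
t=9: L0/L1/L2 = G/BED/- → run G
t=10: L0/L1/L2 = G/BED/- → run G
t=11: L0/L1/L2 = G/BED/- → run G
t=12: L0/L1/L2 = -/BEDG/- → run B
t=13: L0/L1/L2 = -/BEDG/- → run B
t=14: L0/L1/L2 = -/BEDG/- → run B
t=15: L0/L1/L2 = -/BEDG/- → run B
t=16: L0/L1/L2 = -/EDG/- → run E
t=17: L0/L1/L2 = -/EDG/- → run E
t=18: L0/L1/L2 = -/EDG/- → run E
t=19: L0/L1/L2 = -/EDG/- → run E
t=20: L0/L1/L2 = -/DG/- → run D
t=21: L0/L1/L2 = -/DG/- → run D
t=22: L0/L1/L2 = -/G/- → run G
t=23: L0/L1/L2 = -/G/- → run G
t=24: (idle)
t=25: (idle)
t=26: (idle)

completion order = B, E, D, G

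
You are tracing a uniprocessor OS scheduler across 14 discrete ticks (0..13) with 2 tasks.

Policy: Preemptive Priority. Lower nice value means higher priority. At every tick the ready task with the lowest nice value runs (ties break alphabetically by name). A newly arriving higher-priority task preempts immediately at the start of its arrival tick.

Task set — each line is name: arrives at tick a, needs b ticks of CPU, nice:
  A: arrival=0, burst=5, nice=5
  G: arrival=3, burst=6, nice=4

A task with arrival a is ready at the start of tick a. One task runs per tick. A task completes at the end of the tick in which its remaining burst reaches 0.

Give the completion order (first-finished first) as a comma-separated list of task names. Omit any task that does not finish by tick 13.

completion order = G, A

t=0: ready={A} → run A
t=1: ready={A} → run A
t=2: ready={A} → run A
t=3: ready={A,G} → run G
t=4: ready={A,G} → run G
t=5: ready={A,G} → run G
t=6: ready={A,G} → run G
t=7: ready={A,G} → run G
t=8: ready={A,G} → run G
t=9: ready={A} → run A
t=10: ready={A} → run A
t=11: (idle)
t=12: (idle)
t=13: (idle)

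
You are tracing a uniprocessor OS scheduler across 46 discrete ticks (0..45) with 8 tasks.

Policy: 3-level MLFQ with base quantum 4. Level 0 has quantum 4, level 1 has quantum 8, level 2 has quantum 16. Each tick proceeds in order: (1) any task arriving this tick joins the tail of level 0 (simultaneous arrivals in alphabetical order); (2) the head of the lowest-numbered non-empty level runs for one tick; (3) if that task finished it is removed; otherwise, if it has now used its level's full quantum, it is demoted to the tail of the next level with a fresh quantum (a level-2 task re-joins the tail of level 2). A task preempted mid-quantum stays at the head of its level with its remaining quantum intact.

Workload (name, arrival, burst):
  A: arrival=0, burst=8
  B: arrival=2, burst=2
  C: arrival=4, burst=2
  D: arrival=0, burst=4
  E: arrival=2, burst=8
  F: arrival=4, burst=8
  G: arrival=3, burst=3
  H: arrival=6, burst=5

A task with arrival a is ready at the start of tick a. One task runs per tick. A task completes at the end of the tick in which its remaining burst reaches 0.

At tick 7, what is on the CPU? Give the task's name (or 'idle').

running at tick 7 = D

t=0: L0/L1/L2 = AD/-/- → run A
t=1: L0/L1/L2 = AD/-/- → run A
t=2: L0/L1/L2 = ADBE/-/- → run A
t=3: L0/L1/L2 = ADBEG/-/- → run A
t=4: L0/L1/L2 = DBEGCF/A/- → run D
t=5: L0/L1/L2 = DBEGCF/A/- → run D
t=6: L0/L1/L2 = DBEGCFH/A/- → run D
t=7: L0/L1/L2 = DBEGCFH/A/- → run D
t=8: L0/L1/L2 = BEGCFH/A/- → run B
t=9: L0/L1/L2 = BEGCFH/A/- → run B
t=10: L0/L1/L2 = EGCFH/A/- → run E
t=11: L0/L1/L2 = EGCFH/A/- → run E
t=12: L0/L1/L2 = EGCFH/A/- → run E
t=13: L0/L1/L2 = EGCFH/A/- → run E
t=14: L0/L1/L2 = GCFH/AE/- → run G
t=15: L0/L1/L2 = GCFH/AE/- → run G
t=16: L0/L1/L2 = GCFH/AE/- → run G
t=17: L0/L1/L2 = CFH/AE/- → run C
t=18: L0/L1/L2 = CFH/AE/- → run C
t=19: L0/L1/L2 = FH/AE/- → run F
t=20: L0/L1/L2 = FH/AE/- → run F
t=21: L0/L1/L2 = FH/AE/- → run F
t=22: L0/L1/L2 = FH/AE/- → run F
t=23: L0/L1/L2 = H/AEF/- → run H
t=24: L0/L1/L2 = H/AEF/- → run H
t=25: L0/L1/L2 = H/AEF/- → run H
t=26: L0/L1/L2 = H/AEF/- → run H
t=27: L0/L1/L2 = -/AEFH/- → run A
t=28: L0/L1/L2 = -/AEFH/- → run A
t=29: L0/L1/L2 = -/AEFH/- → run A
t=30: L0/L1/L2 = -/AEFH/- → run A
t=31: L0/L1/L2 = -/EFH/- → run E
t=32: L0/L1/L2 = -/EFH/- → run E
t=33: L0/L1/L2 = -/EFH/- → run E
t=34: L0/L1/L2 = -/EFH/- → run E
t=35: L0/L1/L2 = -/FH/- → run F
t=36: L0/L1/L2 = -/FH/- → run F
t=37: L0/L1/L2 = -/FH/- → run F
t=38: L0/L1/L2 = -/FH/- → run F
t=39: L0/L1/L2 = -/H/- → run H
t=40: (idle)
t=41: (idle)
t=42: (idle)
t=43: (idle)
t=44: (idle)
t=45: (idle)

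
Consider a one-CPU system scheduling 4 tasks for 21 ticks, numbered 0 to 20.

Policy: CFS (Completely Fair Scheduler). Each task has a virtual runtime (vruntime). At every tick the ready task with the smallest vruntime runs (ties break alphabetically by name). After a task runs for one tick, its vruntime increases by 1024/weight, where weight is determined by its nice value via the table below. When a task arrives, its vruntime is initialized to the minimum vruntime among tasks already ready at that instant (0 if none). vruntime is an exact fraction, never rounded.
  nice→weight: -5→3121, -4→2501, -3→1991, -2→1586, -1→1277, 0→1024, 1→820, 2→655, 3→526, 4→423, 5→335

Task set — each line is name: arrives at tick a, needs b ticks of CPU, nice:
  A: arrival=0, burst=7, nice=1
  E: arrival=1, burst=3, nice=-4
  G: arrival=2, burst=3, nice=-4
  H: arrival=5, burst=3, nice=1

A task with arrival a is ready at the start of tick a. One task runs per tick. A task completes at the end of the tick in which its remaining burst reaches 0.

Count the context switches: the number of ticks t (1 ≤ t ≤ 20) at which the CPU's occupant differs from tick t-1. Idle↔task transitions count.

t=0: vr[A=0] → run A
t=1: vr[A=256/205 E=256/205] → run A
t=2: vr[A=512/205 E=256/205 G=256/205] → run E
t=3: vr[A=512/205 E=20736/12505 G=256/205] → run G
t=4: vr[A=512/205 E=20736/12505 G=20736/12505] → run E
t=5: vr[A=512/205 E=25856/12505 G=20736/12505 H=20736/12505] → run G
t=6: vr[A=512/205 E=25856/12505 G=25856/12505 H=20736/12505] → run H
t=7: vr[A=512/205 E=25856/12505 G=25856/12505 H=36352/12505] → run E
t=8: vr[A=512/205 G=25856/12505 H=36352/12505] → run G
t=9: vr[A=512/205 H=36352/12505] → run A
t=10: vr[A=768/205 H=36352/12505] → run H
t=11: vr[A=768/205 H=51968/12505] → run A
t=12: vr[A=1024/205 H=51968/12505] → run H
t=13: vr[A=1024/205] → run A
t=14: vr[A=256/41] → run A
t=15: vr[A=1536/205] → run A
t=16: (idle)
t=17: (idle)
t=18: (idle)
t=19: (idle)
t=20: (idle)

context switches = 13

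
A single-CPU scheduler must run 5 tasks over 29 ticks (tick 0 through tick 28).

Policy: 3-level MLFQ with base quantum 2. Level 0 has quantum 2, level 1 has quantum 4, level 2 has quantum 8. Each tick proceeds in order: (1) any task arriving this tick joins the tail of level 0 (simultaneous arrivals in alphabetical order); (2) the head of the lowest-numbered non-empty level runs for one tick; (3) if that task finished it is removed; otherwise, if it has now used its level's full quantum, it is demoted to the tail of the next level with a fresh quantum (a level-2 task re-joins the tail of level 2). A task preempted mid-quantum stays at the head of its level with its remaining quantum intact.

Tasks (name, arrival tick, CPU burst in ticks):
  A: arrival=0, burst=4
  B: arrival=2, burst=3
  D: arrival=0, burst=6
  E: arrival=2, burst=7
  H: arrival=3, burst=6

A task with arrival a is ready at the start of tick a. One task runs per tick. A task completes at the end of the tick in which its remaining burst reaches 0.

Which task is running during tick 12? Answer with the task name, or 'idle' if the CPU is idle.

running at tick 12 = D

t=0: L0/L1/L2 = AD/-/- → run A
t=1: L0/L1/L2 = AD/-/- → run A
t=2: L0/L1/L2 = DBE/A/- → run D
t=3: L0/L1/L2 = DBEH/A/- → run D
t=4: L0/L1/L2 = BEH/AD/- → run B
t=5: L0/L1/L2 = BEH/AD/- → run B
t=6: L0/L1/L2 = EH/ADB/- → run E
t=7: L0/L1/L2 = EH/ADB/- → run E
t=8: L0/L1/L2 = H/ADBE/- → run H
t=9: L0/L1/L2 = H/ADBE/- → run H
t=10: L0/L1/L2 = -/ADBEH/- → run A
t=11: L0/L1/L2 = -/ADBEH/- → run A
t=12: L0/L1/L2 = -/DBEH/- → run D
t=13: L0/L1/L2 = -/DBEH/- → run D
t=14: L0/L1/L2 = -/DBEH/- → run D
t=15: L0/L1/L2 = -/DBEH/- → run D
t=16: L0/L1/L2 = -/BEH/- → run B
t=17: L0/L1/L2 = -/EH/- → run E
t=18: L0/L1/L2 = -/EH/- → run E
t=19: L0/L1/L2 = -/EH/- → run E
t=20: L0/L1/L2 = -/EH/- → run E
t=21: L0/L1/L2 = -/H/E → run H
t=22: L0/L1/L2 = -/H/E → run H
t=23: L0/L1/L2 = -/H/E → run H
t=24: L0/L1/L2 = -/H/E → run H
t=25: L0/L1/L2 = -/-/E → run E
t=26: (idle)
t=27: (idle)
t=28: (idle)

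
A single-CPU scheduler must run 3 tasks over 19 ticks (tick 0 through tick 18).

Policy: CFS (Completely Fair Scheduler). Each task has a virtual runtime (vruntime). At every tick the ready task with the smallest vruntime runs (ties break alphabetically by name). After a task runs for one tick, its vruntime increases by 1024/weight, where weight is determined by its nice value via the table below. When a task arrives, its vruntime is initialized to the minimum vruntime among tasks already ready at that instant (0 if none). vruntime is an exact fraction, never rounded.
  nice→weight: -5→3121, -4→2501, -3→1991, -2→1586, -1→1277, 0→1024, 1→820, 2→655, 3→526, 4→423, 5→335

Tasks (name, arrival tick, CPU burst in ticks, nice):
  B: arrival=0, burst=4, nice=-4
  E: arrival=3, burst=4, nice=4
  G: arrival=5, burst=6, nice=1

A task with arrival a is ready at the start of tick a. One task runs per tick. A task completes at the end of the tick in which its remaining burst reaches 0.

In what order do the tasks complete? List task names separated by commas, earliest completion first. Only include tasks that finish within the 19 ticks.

completion order = B, E, G

t=0: vr[B=0] → run B
t=1: vr[B=1024/2501] → run B
t=2: vr[B=2048/2501] → run B
t=3: vr[B=3072/2501 E=3072/2501] → run B
t=4: vr[E=3072/2501] → run E
t=5: vr[E=3860480/1057923 G=3860480/1057923] → run E
t=6: vr[E=6421504/1057923 G=3860480/1057923] → run G
t=7: vr[E=6421504/1057923 G=25907968/5289615] → run G
t=8: vr[E=6421504/1057923 G=32513536/5289615] → run E
t=9: vr[E=2994176/352641 G=32513536/5289615] → run G
t=10: vr[E=2994176/352641 G=39119104/5289615] → run G
t=11: vr[E=2994176/352641 G=45724672/5289615] → run E
t=12: vr[G=45724672/5289615] → run G
t=13: vr[G=10466048/1057923] → run G
t=14: (idle)
t=15: (idle)
t=16: (idle)
t=17: (idle)
t=18: (idle)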